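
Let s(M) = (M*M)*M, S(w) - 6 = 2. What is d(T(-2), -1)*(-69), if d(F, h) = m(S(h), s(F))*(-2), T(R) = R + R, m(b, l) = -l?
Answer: 8832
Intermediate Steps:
S(w) = 8 (S(w) = 6 + 2 = 8)
s(M) = M³ (s(M) = M²*M = M³)
T(R) = 2*R
d(F, h) = 2*F³ (d(F, h) = -F³*(-2) = 2*F³)
d(T(-2), -1)*(-69) = (2*(2*(-2))³)*(-69) = (2*(-4)³)*(-69) = (2*(-64))*(-69) = -128*(-69) = 8832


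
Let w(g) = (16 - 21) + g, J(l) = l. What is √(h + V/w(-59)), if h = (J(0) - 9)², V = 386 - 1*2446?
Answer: √1811/4 ≈ 10.639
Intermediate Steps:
V = -2060 (V = 386 - 2446 = -2060)
h = 81 (h = (0 - 9)² = (-9)² = 81)
w(g) = -5 + g
√(h + V/w(-59)) = √(81 - 2060/(-5 - 59)) = √(81 - 2060/(-64)) = √(81 - 2060*(-1/64)) = √(81 + 515/16) = √(1811/16) = √1811/4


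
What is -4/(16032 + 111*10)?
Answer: -2/8571 ≈ -0.00023334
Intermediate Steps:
-4/(16032 + 111*10) = -4/(16032 + 1110) = -4/17142 = (1/17142)*(-4) = -2/8571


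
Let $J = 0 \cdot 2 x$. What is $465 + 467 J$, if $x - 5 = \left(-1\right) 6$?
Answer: $465$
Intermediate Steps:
$x = -1$ ($x = 5 - 6 = -1$)
$J = 0$ ($J = 0 \cdot 2 \left(-1\right) = 0 \left(-1\right) = 0$)
$465 + 467 J = 465 + 467 \cdot 0 = 465 + 0 = 465$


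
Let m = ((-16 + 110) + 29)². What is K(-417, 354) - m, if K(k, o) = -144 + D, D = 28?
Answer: -15245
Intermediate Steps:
K(k, o) = -116 (K(k, o) = -144 + 28 = -116)
m = 15129 (m = (94 + 29)² = 123² = 15129)
K(-417, 354) - m = -116 - 1*15129 = -116 - 15129 = -15245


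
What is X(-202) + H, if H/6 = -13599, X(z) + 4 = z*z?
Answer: -40794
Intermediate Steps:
X(z) = -4 + z² (X(z) = -4 + z*z = -4 + z²)
H = -81594 (H = 6*(-13599) = -81594)
X(-202) + H = (-4 + (-202)²) - 81594 = (-4 + 40804) - 81594 = 40800 - 81594 = -40794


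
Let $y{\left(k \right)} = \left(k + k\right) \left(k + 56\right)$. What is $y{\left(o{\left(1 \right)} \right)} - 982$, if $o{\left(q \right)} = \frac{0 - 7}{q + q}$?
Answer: $- \frac{2699}{2} \approx -1349.5$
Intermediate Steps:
$o{\left(q \right)} = - \frac{7}{2 q}$
$y{\left(k \right)} = 2 k \left(56 + k\right)$
$y{\left(o{\left(1 \right)} \right)} - 982 = 2 \left(- \frac{7}{2 \cdot 1}\right) \left(56 - \frac{7}{2 \cdot 1}\right) - 982 = 2 \left(\left(- \frac{7}{2}\right) 1\right) \left(56 - \frac{7}{2}\right) - 982 = 2 \left(- \frac{7}{2}\right) \left(56 - \frac{7}{2}\right) - 982 = 2 \left(- \frac{7}{2}\right) \frac{105}{2} - 982 = - \frac{735}{2} - 982 = - \frac{2699}{2}$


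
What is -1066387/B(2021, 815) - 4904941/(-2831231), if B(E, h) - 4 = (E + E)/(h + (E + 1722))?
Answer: -22859384291046/104755547 ≈ -2.1822e+5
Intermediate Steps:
B(E, h) = 4 + 2*E/(1722 + E + h) (B(E, h) = 4 + (E + E)/(h + (E + 1722)) = 4 + (2*E)/(h + (1722 + E)) = 4 + (2*E)/(1722 + E + h) = 4 + 2*E/(1722 + E + h))
-1066387/B(2021, 815) - 4904941/(-2831231) = -1066387*(1722 + 2021 + 815)/(2*(3444 + 2*815 + 3*2021)) - 4904941/(-2831231) = -1066387*2279/(3444 + 1630 + 6063) - 4904941*(-1/2831231) = -1066387/(2*(1/4558)*11137) + 4904941/2831231 = -1066387/259/53 + 4904941/2831231 = -1066387*53/259 + 4904941/2831231 = -8074073/37 + 4904941/2831231 = -22859384291046/104755547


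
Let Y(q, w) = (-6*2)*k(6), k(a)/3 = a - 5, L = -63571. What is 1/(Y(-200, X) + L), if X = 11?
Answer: -1/63607 ≈ -1.5722e-5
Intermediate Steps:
k(a) = -15 + 3*a (k(a) = 3*(a - 5) = 3*(-5 + a) = -15 + 3*a)
Y(q, w) = -36 (Y(q, w) = (-6*2)*(-15 + 3*6) = -12*(-15 + 18) = -12*3 = -36)
1/(Y(-200, X) + L) = 1/(-36 - 63571) = 1/(-63607) = -1/63607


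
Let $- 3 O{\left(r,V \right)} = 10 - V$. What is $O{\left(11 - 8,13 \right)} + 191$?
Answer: $192$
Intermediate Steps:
$O{\left(r,V \right)} = - \frac{10}{3} + \frac{V}{3}$ ($O{\left(r,V \right)} = - \frac{10 - V}{3} = - \frac{10}{3} + \frac{V}{3}$)
$O{\left(11 - 8,13 \right)} + 191 = \left(- \frac{10}{3} + \frac{1}{3} \cdot 13\right) + 191 = \left(- \frac{10}{3} + \frac{13}{3}\right) + 191 = 1 + 191 = 192$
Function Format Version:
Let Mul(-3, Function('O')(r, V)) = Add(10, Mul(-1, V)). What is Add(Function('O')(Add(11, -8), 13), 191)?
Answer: 192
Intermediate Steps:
Function('O')(r, V) = Add(Rational(-10, 3), Mul(Rational(1, 3), V)) (Function('O')(r, V) = Mul(Rational(-1, 3), Add(10, Mul(-1, V))) = Add(Rational(-10, 3), Mul(Rational(1, 3), V)))
Add(Function('O')(Add(11, -8), 13), 191) = Add(Add(Rational(-10, 3), Mul(Rational(1, 3), 13)), 191) = Add(Add(Rational(-10, 3), Rational(13, 3)), 191) = Add(1, 191) = 192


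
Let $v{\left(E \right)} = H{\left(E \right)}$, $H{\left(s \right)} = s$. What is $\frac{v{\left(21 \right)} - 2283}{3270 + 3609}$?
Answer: $- \frac{754}{2293} \approx -0.32883$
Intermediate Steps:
$v{\left(E \right)} = E$
$\frac{v{\left(21 \right)} - 2283}{3270 + 3609} = \frac{21 - 2283}{3270 + 3609} = - \frac{2262}{6879} = \left(-2262\right) \frac{1}{6879} = - \frac{754}{2293}$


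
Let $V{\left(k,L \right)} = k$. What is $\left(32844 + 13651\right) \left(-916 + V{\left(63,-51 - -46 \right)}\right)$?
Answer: $-39660235$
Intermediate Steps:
$\left(32844 + 13651\right) \left(-916 + V{\left(63,-51 - -46 \right)}\right) = \left(32844 + 13651\right) \left(-916 + 63\right) = 46495 \left(-853\right) = -39660235$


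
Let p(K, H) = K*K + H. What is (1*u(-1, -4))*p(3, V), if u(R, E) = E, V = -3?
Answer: -24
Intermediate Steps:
p(K, H) = H + K² (p(K, H) = K² + H = H + K²)
(1*u(-1, -4))*p(3, V) = (1*(-4))*(-3 + 3²) = -4*(-3 + 9) = -4*6 = -24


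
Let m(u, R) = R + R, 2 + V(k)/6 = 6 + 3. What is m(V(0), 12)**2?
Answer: 576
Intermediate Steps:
V(k) = 42 (V(k) = -12 + 6*(6 + 3) = -12 + 6*9 = -12 + 54 = 42)
m(u, R) = 2*R
m(V(0), 12)**2 = (2*12)**2 = 24**2 = 576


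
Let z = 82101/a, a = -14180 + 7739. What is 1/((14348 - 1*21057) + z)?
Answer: -2147/14431590 ≈ -0.00014877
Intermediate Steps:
a = -6441
z = -27367/2147 (z = 82101/(-6441) = 82101*(-1/6441) = -27367/2147 ≈ -12.747)
1/((14348 - 1*21057) + z) = 1/((14348 - 1*21057) - 27367/2147) = 1/((14348 - 21057) - 27367/2147) = 1/(-6709 - 27367/2147) = 1/(-14431590/2147) = -2147/14431590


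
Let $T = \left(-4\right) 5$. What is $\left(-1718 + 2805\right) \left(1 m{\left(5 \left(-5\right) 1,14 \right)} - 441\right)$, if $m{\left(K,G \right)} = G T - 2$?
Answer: $-785901$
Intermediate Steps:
$T = -20$
$m{\left(K,G \right)} = -2 - 20 G$ ($m{\left(K,G \right)} = G \left(-20\right) - 2 = - 20 G - 2 = -2 - 20 G$)
$\left(-1718 + 2805\right) \left(1 m{\left(5 \left(-5\right) 1,14 \right)} - 441\right) = \left(-1718 + 2805\right) \left(1 \left(-2 - 280\right) - 441\right) = 1087 \left(1 \left(-2 - 280\right) - 441\right) = 1087 \left(1 \left(-282\right) - 441\right) = 1087 \left(-282 - 441\right) = 1087 \left(-723\right) = -785901$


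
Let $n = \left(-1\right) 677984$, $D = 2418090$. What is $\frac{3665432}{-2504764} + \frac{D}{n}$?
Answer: $- \frac{1067731128731}{212273739472} \approx -5.03$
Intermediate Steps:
$n = -677984$
$\frac{3665432}{-2504764} + \frac{D}{n} = \frac{3665432}{-2504764} + \frac{2418090}{-677984} = 3665432 \left(- \frac{1}{2504764}\right) + 2418090 \left(- \frac{1}{677984}\right) = - \frac{916358}{626191} - \frac{1209045}{338992} = - \frac{1067731128731}{212273739472}$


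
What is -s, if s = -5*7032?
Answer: 35160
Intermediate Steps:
s = -35160
-s = -1*(-35160) = 35160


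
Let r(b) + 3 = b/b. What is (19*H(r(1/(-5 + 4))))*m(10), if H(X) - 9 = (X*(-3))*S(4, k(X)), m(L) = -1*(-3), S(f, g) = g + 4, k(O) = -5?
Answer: 171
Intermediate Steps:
S(f, g) = 4 + g
r(b) = -2 (r(b) = -3 + b/b = -3 + 1 = -2)
m(L) = 3
H(X) = 9 + 3*X (H(X) = 9 + (X*(-3))*(4 - 5) = 9 - 3*X*(-1) = 9 + 3*X)
(19*H(r(1/(-5 + 4))))*m(10) = (19*(9 + 3*(-2)))*3 = (19*(9 - 6))*3 = (19*3)*3 = 57*3 = 171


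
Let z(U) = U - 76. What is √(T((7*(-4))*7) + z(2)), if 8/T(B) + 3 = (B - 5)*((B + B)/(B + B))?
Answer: 8*I*√3009/51 ≈ 8.6046*I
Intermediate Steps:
z(U) = -76 + U
T(B) = 8/(-8 + B) (T(B) = 8/(-3 + (B - 5)*((B + B)/(B + B))) = 8/(-3 + (-5 + B)*((2*B)/((2*B)))) = 8/(-3 + (-5 + B)*((2*B)*(1/(2*B)))) = 8/(-3 + (-5 + B)*1) = 8/(-3 + (-5 + B)) = 8/(-8 + B))
√(T((7*(-4))*7) + z(2)) = √(8/(-8 + (7*(-4))*7) + (-76 + 2)) = √(8/(-8 - 28*7) - 74) = √(8/(-8 - 196) - 74) = √(8/(-204) - 74) = √(8*(-1/204) - 74) = √(-2/51 - 74) = √(-3776/51) = 8*I*√3009/51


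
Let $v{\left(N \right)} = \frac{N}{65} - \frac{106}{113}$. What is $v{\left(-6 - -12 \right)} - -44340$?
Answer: $\frac{325671088}{7345} \approx 44339.0$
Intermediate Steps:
$v{\left(N \right)} = - \frac{106}{113} + \frac{N}{65}$ ($v{\left(N \right)} = N \frac{1}{65} - \frac{106}{113} = \frac{N}{65} - \frac{106}{113} = - \frac{106}{113} + \frac{N}{65}$)
$v{\left(-6 - -12 \right)} - -44340 = \left(- \frac{106}{113} + \frac{-6 - -12}{65}\right) - -44340 = \left(- \frac{106}{113} + \frac{-6 + 12}{65}\right) + 44340 = \left(- \frac{106}{113} + \frac{1}{65} \cdot 6\right) + 44340 = \left(- \frac{106}{113} + \frac{6}{65}\right) + 44340 = - \frac{6212}{7345} + 44340 = \frac{325671088}{7345}$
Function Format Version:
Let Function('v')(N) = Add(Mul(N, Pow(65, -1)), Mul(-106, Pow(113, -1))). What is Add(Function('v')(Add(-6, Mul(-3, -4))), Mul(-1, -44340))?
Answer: Rational(325671088, 7345) ≈ 44339.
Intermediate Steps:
Function('v')(N) = Add(Rational(-106, 113), Mul(Rational(1, 65), N)) (Function('v')(N) = Add(Mul(N, Rational(1, 65)), Mul(-106, Rational(1, 113))) = Add(Mul(Rational(1, 65), N), Rational(-106, 113)) = Add(Rational(-106, 113), Mul(Rational(1, 65), N)))
Add(Function('v')(Add(-6, Mul(-3, -4))), Mul(-1, -44340)) = Add(Add(Rational(-106, 113), Mul(Rational(1, 65), Add(-6, Mul(-3, -4)))), Mul(-1, -44340)) = Add(Add(Rational(-106, 113), Mul(Rational(1, 65), Add(-6, 12))), 44340) = Add(Add(Rational(-106, 113), Mul(Rational(1, 65), 6)), 44340) = Add(Add(Rational(-106, 113), Rational(6, 65)), 44340) = Add(Rational(-6212, 7345), 44340) = Rational(325671088, 7345)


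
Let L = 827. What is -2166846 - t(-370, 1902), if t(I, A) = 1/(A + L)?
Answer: -5913322735/2729 ≈ -2.1668e+6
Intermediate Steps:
t(I, A) = 1/(827 + A) (t(I, A) = 1/(A + 827) = 1/(827 + A))
-2166846 - t(-370, 1902) = -2166846 - 1/(827 + 1902) = -2166846 - 1/2729 = -5913322735/2729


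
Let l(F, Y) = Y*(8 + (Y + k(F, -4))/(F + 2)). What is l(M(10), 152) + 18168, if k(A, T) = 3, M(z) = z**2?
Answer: 1000364/51 ≈ 19615.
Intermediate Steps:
l(F, Y) = Y*(8 + (3 + Y)/(2 + F)) (l(F, Y) = Y*(8 + (Y + 3)/(F + 2)) = Y*(8 + (3 + Y)/(2 + F)))
l(M(10), 152) + 18168 = 152*(19 + 152 + 8*10**2)/(2 + 10**2) + 18168 = 152*(19 + 152 + 8*100)/(2 + 100) + 18168 = 152*(19 + 152 + 800)/102 + 18168 = 152*(1/102)*971 + 18168 = 73796/51 + 18168 = 1000364/51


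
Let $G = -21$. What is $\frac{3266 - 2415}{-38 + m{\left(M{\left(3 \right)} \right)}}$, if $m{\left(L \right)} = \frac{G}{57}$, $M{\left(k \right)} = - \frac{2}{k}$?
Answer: $- \frac{16169}{729} \approx -22.18$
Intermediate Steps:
$m{\left(L \right)} = - \frac{7}{19}$ ($m{\left(L \right)} = - \frac{21}{57} = \left(-21\right) \frac{1}{57} = - \frac{7}{19}$)
$\frac{3266 - 2415}{-38 + m{\left(M{\left(3 \right)} \right)}} = \frac{3266 - 2415}{-38 - \frac{7}{19}} = \frac{851}{- \frac{729}{19}} = 851 \left(- \frac{19}{729}\right) = - \frac{16169}{729}$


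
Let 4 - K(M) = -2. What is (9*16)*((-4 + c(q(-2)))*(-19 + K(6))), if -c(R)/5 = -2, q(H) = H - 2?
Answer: -11232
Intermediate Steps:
K(M) = 6 (K(M) = 4 - 1*(-2) = 4 + 2 = 6)
q(H) = -2 + H
c(R) = 10 (c(R) = -5*(-2) = 10)
(9*16)*((-4 + c(q(-2)))*(-19 + K(6))) = (9*16)*((-4 + 10)*(-19 + 6)) = 144*(6*(-13)) = 144*(-78) = -11232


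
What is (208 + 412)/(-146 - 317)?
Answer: -620/463 ≈ -1.3391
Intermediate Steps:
(208 + 412)/(-146 - 317) = 620/(-463) = 620*(-1/463) = -620/463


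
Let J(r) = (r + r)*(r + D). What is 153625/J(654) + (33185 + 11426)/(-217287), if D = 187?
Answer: -747268273/11381989716 ≈ -0.065654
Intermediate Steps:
J(r) = 2*r*(187 + r) (J(r) = (r + r)*(r + 187) = (2*r)*(187 + r) = 2*r*(187 + r))
153625/J(654) + (33185 + 11426)/(-217287) = 153625/((2*654*(187 + 654))) + (33185 + 11426)/(-217287) = 153625/((2*654*841)) + 44611*(-1/217287) = 153625/1100028 - 6373/31041 = -747268273/11381989716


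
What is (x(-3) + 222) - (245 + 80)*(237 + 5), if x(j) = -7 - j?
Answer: -78432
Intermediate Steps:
(x(-3) + 222) - (245 + 80)*(237 + 5) = ((-7 - 1*(-3)) + 222) - (245 + 80)*(237 + 5) = ((-7 + 3) + 222) - 325*242 = (-4 + 222) - 1*78650 = 218 - 78650 = -78432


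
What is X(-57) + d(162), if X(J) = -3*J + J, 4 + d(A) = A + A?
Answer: 434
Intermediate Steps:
d(A) = -4 + 2*A (d(A) = -4 + (A + A) = -4 + 2*A)
X(J) = -2*J
X(-57) + d(162) = -2*(-57) + (-4 + 2*162) = 114 + (-4 + 324) = 114 + 320 = 434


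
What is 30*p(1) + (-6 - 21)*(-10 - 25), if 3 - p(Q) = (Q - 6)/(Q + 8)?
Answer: 3155/3 ≈ 1051.7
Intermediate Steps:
p(Q) = 3 - (-6 + Q)/(8 + Q) (p(Q) = 3 - (Q - 6)/(Q + 8) = 3 - (-6 + Q)/(8 + Q))
30*p(1) + (-6 - 21)*(-10 - 25) = 30*(2*(15 + 1)/(8 + 1)) + (-6 - 21)*(-10 - 25) = 30*(2*16/9) - 27*(-35) = 30*(2*(1/9)*16) + 945 = 30*(32/9) + 945 = 320/3 + 945 = 3155/3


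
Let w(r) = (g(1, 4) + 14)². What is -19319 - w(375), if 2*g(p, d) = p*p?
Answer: -78117/4 ≈ -19529.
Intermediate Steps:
g(p, d) = p²/2 (g(p, d) = (p*p)/2 = p²/2)
w(r) = 841/4 (w(r) = ((½)*1² + 14)² = ((½)*1 + 14)² = (½ + 14)² = (29/2)² = 841/4)
-19319 - w(375) = -19319 - 1*841/4 = -19319 - 841/4 = -78117/4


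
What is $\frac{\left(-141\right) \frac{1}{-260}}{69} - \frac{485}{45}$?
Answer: $- \frac{579637}{53820} \approx -10.77$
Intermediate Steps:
$\frac{\left(-141\right) \frac{1}{-260}}{69} - \frac{485}{45} = \left(-141\right) \left(- \frac{1}{260}\right) \frac{1}{69} - \frac{97}{9} = \frac{141}{260} \cdot \frac{1}{69} - \frac{97}{9} = \frac{47}{5980} - \frac{97}{9} = - \frac{579637}{53820}$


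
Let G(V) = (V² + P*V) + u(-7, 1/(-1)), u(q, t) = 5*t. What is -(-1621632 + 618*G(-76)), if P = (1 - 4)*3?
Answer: -2367558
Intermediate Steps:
P = -9 (P = -3*3 = -9)
G(V) = -5 + V² - 9*V (G(V) = (V² - 9*V) + 5/(-1) = (V² - 9*V) + 5*(-1) = (V² - 9*V) - 5 = -5 + V² - 9*V)
-(-1621632 + 618*G(-76)) = -618/(1/((-5 + (-76)² - 9*(-76)) - 2624)) = -618/(1/((-5 + 5776 + 684) - 2624)) = -618/(1/(6455 - 2624)) = -618/(1/3831) = -618/1/3831 = -618*3831 = -2367558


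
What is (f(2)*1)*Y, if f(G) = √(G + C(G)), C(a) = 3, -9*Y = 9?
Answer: -√5 ≈ -2.2361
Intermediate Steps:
Y = -1 (Y = -⅑*9 = -1)
f(G) = √(3 + G) (f(G) = √(G + 3) = √(3 + G))
(f(2)*1)*Y = (√(3 + 2)*1)*(-1) = (√5*1)*(-1) = √5*(-1) = -√5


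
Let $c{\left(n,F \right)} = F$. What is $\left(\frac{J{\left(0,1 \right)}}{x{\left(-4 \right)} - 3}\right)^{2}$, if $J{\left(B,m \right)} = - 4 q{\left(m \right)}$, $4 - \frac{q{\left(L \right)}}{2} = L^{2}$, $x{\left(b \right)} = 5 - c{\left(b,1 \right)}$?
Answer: $576$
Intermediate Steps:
$x{\left(b \right)} = 4$ ($x{\left(b \right)} = 5 - 1 = 4$)
$q{\left(L \right)} = 8 - 2 L^{2}$
$J{\left(B,m \right)} = -32 + 8 m^{2}$ ($J{\left(B,m \right)} = - 4 \left(8 - 2 m^{2}\right) = -32 + 8 m^{2}$)
$\left(\frac{J{\left(0,1 \right)}}{x{\left(-4 \right)} - 3}\right)^{2} = \left(\frac{-32 + 8 \cdot 1^{2}}{4 - 3}\right)^{2} = \left(\frac{-32 + 8 \cdot 1}{1}\right)^{2} = \left(1 \left(-32 + 8\right)\right)^{2} = \left(1 \left(-24\right)\right)^{2} = \left(-24\right)^{2} = 576$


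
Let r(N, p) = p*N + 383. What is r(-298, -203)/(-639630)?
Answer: -60877/639630 ≈ -0.095175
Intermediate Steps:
r(N, p) = 383 + N*p (r(N, p) = N*p + 383 = 383 + N*p)
r(-298, -203)/(-639630) = (383 - 298*(-203))/(-639630) = (383 + 60494)*(-1/639630) = 60877*(-1/639630) = -60877/639630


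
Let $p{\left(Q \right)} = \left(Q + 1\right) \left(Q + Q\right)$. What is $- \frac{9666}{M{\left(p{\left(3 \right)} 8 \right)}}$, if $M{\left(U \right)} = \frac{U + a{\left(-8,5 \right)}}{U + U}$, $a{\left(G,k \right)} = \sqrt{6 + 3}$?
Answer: $- \frac{1237248}{65} \approx -19035.0$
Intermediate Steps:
$a{\left(G,k \right)} = 3$ ($a{\left(G,k \right)} = \sqrt{9} = 3$)
$p{\left(Q \right)} = 2 Q \left(1 + Q\right)$ ($p{\left(Q \right)} = \left(1 + Q\right) 2 Q = 2 Q \left(1 + Q\right)$)
$M{\left(U \right)} = \frac{3 + U}{2 U}$ ($M{\left(U \right)} = \frac{U + 3}{U + U} = \frac{3 + U}{2 U}$)
$- \frac{9666}{M{\left(p{\left(3 \right)} 8 \right)}} = - \frac{9666}{\frac{1}{2} \frac{1}{2 \cdot 3 \left(1 + 3\right) 8} \left(3 + 2 \cdot 3 \left(1 + 3\right) 8\right)} = - \frac{9666}{\frac{1}{2} \frac{1}{2 \cdot 3 \cdot 4 \cdot 8} \left(3 + 2 \cdot 3 \cdot 4 \cdot 8\right)} = - \frac{9666}{\frac{1}{2} \frac{1}{24 \cdot 8} \left(3 + 24 \cdot 8\right)} = - \frac{9666}{\frac{1}{2} \cdot \frac{1}{192} \left(3 + 192\right)} = - \frac{9666}{\frac{1}{2} \cdot \frac{1}{192} \cdot 195} = - \frac{9666}{\frac{65}{128}} = \left(-9666\right) \frac{128}{65} = - \frac{1237248}{65}$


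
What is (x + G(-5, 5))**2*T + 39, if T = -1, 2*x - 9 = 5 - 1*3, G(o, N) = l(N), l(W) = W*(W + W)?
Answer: -12165/4 ≈ -3041.3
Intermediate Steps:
l(W) = 2*W**2 (l(W) = W*(2*W) = 2*W**2)
G(o, N) = 2*N**2
x = 11/2 (x = 9/2 + (5 - 1*3)/2 = 9/2 + (5 - 3)/2 = 9/2 + (1/2)*2 = 9/2 + 1 = 11/2 ≈ 5.5000)
(x + G(-5, 5))**2*T + 39 = (11/2 + 2*5**2)**2*(-1) + 39 = (11/2 + 2*25)**2*(-1) + 39 = (11/2 + 50)**2*(-1) + 39 = (111/2)**2*(-1) + 39 = (12321/4)*(-1) + 39 = -12321/4 + 39 = -12165/4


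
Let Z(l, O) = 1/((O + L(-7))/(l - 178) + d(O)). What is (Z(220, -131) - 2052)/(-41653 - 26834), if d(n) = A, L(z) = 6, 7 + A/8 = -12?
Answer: 4452170/148593961 ≈ 0.029962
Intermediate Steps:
A = -152 (A = -56 + 8*(-12) = -56 - 96 = -152)
d(n) = -152
Z(l, O) = 1/(-152 + (6 + O)/(-178 + l)) (Z(l, O) = 1/((O + 6)/(l - 178) - 152) = 1/((6 + O)/(-178 + l) - 152) = 1/(-152 + (6 + O)/(-178 + l)))
(Z(220, -131) - 2052)/(-41653 - 26834) = ((-178 + 220)/(27062 - 131 - 152*220) - 2052)/(-41653 - 26834) = (42/(27062 - 131 - 33440) - 2052)/(-68487) = (42/(-6509) - 2052)*(-1/68487) = (-1/6509*42 - 2052)*(-1/68487) = (-42/6509 - 2052)*(-1/68487) = -13356510/6509*(-1/68487) = 4452170/148593961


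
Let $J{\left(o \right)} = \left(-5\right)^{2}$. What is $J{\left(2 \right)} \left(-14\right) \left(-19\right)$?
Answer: $6650$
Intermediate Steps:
$J{\left(o \right)} = 25$
$J{\left(2 \right)} \left(-14\right) \left(-19\right) = 25 \left(-14\right) \left(-19\right) = \left(-350\right) \left(-19\right) = 6650$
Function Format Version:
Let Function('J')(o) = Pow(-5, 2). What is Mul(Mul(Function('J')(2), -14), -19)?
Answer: 6650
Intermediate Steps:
Function('J')(o) = 25
Mul(Mul(Function('J')(2), -14), -19) = Mul(Mul(25, -14), -19) = Mul(-350, -19) = 6650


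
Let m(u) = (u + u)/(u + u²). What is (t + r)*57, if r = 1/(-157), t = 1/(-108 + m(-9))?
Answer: -60477/67981 ≈ -0.88962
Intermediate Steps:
m(u) = 2*u/(u + u²) (m(u) = (2*u)/(u + u²) = 2*u/(u + u²))
t = -4/433 (t = 1/(-108 + 2/(1 - 9)) = 1/(-108 + 2/(-8)) = 1/(-108 + 2*(-⅛)) = 1/(-108 - ¼) = 1/(-433/4) = -4/433 ≈ -0.0092379)
r = -1/157 ≈ -0.0063694
(t + r)*57 = (-4/433 - 1/157)*57 = -1061/67981*57 = -60477/67981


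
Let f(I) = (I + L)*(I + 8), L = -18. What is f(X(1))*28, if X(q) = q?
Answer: -4284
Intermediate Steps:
f(I) = (-18 + I)*(8 + I) (f(I) = (I - 18)*(I + 8) = (-18 + I)*(8 + I))
f(X(1))*28 = (-144 + 1² - 10*1)*28 = (-144 + 1 - 10)*28 = -153*28 = -4284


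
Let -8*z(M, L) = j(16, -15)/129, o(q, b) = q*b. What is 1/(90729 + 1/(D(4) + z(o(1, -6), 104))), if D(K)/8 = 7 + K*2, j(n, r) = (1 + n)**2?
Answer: 123551/11209659711 ≈ 1.1022e-5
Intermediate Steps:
o(q, b) = b*q
z(M, L) = -289/1032 (z(M, L) = -(1 + 16)**2/(8*129) = -17**2/(8*129) = -289/(8*129) = -1/8*289/129 = -289/1032)
D(K) = 56 + 16*K (D(K) = 8*(7 + K*2) = 8*(7 + 2*K) = 56 + 16*K)
1/(90729 + 1/(D(4) + z(o(1, -6), 104))) = 1/(90729 + 1/((56 + 16*4) - 289/1032)) = 1/(90729 + 1/((56 + 64) - 289/1032)) = 1/(90729 + 1/(120 - 289/1032)) = 1/(90729 + 1/(123551/1032)) = 1/(90729 + 1032/123551) = 1/(11209659711/123551) = 123551/11209659711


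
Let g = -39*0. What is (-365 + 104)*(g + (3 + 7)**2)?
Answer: -26100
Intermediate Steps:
g = 0
(-365 + 104)*(g + (3 + 7)**2) = (-365 + 104)*(0 + (3 + 7)**2) = -261*(0 + 10**2) = -261*(0 + 100) = -261*100 = -26100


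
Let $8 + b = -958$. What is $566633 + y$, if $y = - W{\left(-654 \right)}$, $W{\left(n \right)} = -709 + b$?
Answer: $568308$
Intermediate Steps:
$b = -966$ ($b = -8 - 958 = -966$)
$W{\left(n \right)} = -1675$ ($W{\left(n \right)} = -709 - 966 = -1675$)
$y = 1675$ ($y = \left(-1\right) \left(-1675\right) = 1675$)
$566633 + y = 566633 + 1675 = 568308$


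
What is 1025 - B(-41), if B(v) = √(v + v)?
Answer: 1025 - I*√82 ≈ 1025.0 - 9.0554*I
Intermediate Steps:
B(v) = √2*√v (B(v) = √(2*v) = √2*√v)
1025 - B(-41) = 1025 - √2*√(-41) = 1025 - √2*I*√41 = 1025 - I*√82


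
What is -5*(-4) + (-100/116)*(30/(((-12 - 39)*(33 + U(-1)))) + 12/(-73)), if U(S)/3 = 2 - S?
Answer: 15231605/755769 ≈ 20.154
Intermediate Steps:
U(S) = 6 - 3*S (U(S) = 3*(2 - S) = 6 - 3*S)
-5*(-4) + (-100/116)*(30/(((-12 - 39)*(33 + U(-1)))) + 12/(-73)) = -5*(-4) + (-100/116)*(30/(((-12 - 39)*(33 + (6 - 3*(-1))))) + 12/(-73)) = 20 + (-100*1/116)*(30/((-51*(33 + (6 + 3)))) + 12*(-1/73)) = 20 - 25*(30/((-51*(33 + 9))) - 12/73)/29 = 20 - 25*(30/((-51*42)) - 12/73)/29 = 20 - 25*(30/(-2142) - 12/73)/29 = 20 - 25*(30*(-1/2142) - 12/73)/29 = 20 - 25*(-5/357 - 12/73)/29 = 20 - 25/29*(-4649/26061) = 20 + 116225/755769 = 15231605/755769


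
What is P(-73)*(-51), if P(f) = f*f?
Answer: -271779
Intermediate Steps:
P(f) = f**2
P(-73)*(-51) = (-73)**2*(-51) = 5329*(-51) = -271779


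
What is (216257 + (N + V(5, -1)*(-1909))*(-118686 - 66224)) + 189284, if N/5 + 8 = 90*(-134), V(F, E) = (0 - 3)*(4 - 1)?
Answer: 7980936231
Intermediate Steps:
V(F, E) = -9 (V(F, E) = -3*3 = -9)
N = -60340 (N = -40 + 5*(90*(-134)) = -40 + 5*(-12060) = -40 - 60300 = -60340)
(216257 + (N + V(5, -1)*(-1909))*(-118686 - 66224)) + 189284 = (216257 + (-60340 - 9*(-1909))*(-118686 - 66224)) + 189284 = (216257 + (-60340 + 17181)*(-184910)) + 189284 = (216257 - 43159*(-184910)) + 189284 = (216257 + 7980530690) + 189284 = 7980746947 + 189284 = 7980936231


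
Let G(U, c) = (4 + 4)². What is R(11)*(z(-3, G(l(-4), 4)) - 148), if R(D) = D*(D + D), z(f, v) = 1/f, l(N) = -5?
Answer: -107690/3 ≈ -35897.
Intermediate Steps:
G(U, c) = 64 (G(U, c) = 8² = 64)
R(D) = 2*D² (R(D) = D*(2*D) = 2*D²)
R(11)*(z(-3, G(l(-4), 4)) - 148) = (2*11²)*(1/(-3) - 148) = (2*121)*(-⅓ - 148) = 242*(-445/3) = -107690/3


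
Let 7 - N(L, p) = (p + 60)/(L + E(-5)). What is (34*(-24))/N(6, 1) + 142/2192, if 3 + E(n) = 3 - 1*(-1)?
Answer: 521767/1096 ≈ 476.06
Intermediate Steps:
E(n) = 1 (E(n) = -3 + (3 - 1*(-1)) = -3 + (3 + 1) = -3 + 4 = 1)
N(L, p) = 7 - (60 + p)/(1 + L) (N(L, p) = 7 - (p + 60)/(L + 1) = 7 - (60 + p)/(1 + L))
(34*(-24))/N(6, 1) + 142/2192 = (34*(-24))/(((-53 - 1*1 + 7*6)/(1 + 6))) + 142/2192 = -816*7/(-53 - 1 + 42) + 142*(1/2192) = -816/((1/7)*(-12)) + 71/1096 = -816/(-12/7) + 71/1096 = -816*(-7/12) + 71/1096 = 476 + 71/1096 = 521767/1096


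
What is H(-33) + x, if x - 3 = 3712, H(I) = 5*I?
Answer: 3550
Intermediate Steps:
x = 3715 (x = 3 + 3712 = 3715)
H(-33) + x = 5*(-33) + 3715 = -165 + 3715 = 3550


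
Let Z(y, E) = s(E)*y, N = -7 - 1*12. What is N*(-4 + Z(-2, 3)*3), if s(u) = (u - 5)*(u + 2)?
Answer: -1064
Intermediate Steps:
N = -19 (N = -7 - 12 = -19)
s(u) = (-5 + u)*(2 + u)
Z(y, E) = y*(-10 + E**2 - 3*E) (Z(y, E) = (-10 + E**2 - 3*E)*y = y*(-10 + E**2 - 3*E))
N*(-4 + Z(-2, 3)*3) = -19*(-4 - 2*(-10 + 3**2 - 3*3)*3) = -19*(-4 - 2*(-10 + 9 - 9)*3) = -19*(-4 - 2*(-10)*3) = -19*(-4 + 20*3) = -19*(-4 + 60) = -19*56 = -1064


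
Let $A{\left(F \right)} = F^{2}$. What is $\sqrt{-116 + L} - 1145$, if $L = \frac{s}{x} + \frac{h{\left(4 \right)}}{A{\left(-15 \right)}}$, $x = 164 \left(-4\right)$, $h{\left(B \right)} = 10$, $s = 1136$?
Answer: $-1145 + \frac{i \sqrt{44512265}}{615} \approx -1145.0 + 10.848 i$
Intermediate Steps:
$x = -656$
$L = - \frac{3113}{1845}$ ($L = \frac{1136}{-656} + \frac{10}{\left(-15\right)^{2}} = 1136 \left(- \frac{1}{656}\right) + \frac{10}{225} = - \frac{71}{41} + 10 \cdot \frac{1}{225} = - \frac{71}{41} + \frac{2}{45} = - \frac{3113}{1845} \approx -1.6873$)
$\sqrt{-116 + L} - 1145 = \sqrt{-116 - \frac{3113}{1845}} - 1145 = \sqrt{- \frac{217133}{1845}} - 1145 = \frac{i \sqrt{44512265}}{615} - 1145 = -1145 + \frac{i \sqrt{44512265}}{615}$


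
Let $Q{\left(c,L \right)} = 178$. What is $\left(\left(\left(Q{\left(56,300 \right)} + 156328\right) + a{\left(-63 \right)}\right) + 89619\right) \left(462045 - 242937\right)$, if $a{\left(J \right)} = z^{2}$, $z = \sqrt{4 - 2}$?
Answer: $53928394716$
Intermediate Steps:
$z = \sqrt{2} \approx 1.4142$
$a{\left(J \right)} = 2$ ($a{\left(J \right)} = \left(\sqrt{2}\right)^{2} = 2$)
$\left(\left(\left(Q{\left(56,300 \right)} + 156328\right) + a{\left(-63 \right)}\right) + 89619\right) \left(462045 - 242937\right) = \left(\left(\left(178 + 156328\right) + 2\right) + 89619\right) \left(462045 - 242937\right) = \left(\left(156506 + 2\right) + 89619\right) 219108 = \left(156508 + 89619\right) 219108 = 246127 \cdot 219108 = 53928394716$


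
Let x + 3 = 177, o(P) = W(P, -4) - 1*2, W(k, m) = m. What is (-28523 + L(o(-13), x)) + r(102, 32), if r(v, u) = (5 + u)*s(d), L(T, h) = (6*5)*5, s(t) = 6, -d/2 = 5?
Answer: -28151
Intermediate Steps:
d = -10 (d = -2*5 = -10)
o(P) = -6 (o(P) = -4 - 1*2 = -4 - 2 = -6)
x = 174 (x = -3 + 177 = 174)
L(T, h) = 150 (L(T, h) = 30*5 = 150)
r(v, u) = 30 + 6*u (r(v, u) = (5 + u)*6 = 30 + 6*u)
(-28523 + L(o(-13), x)) + r(102, 32) = (-28523 + 150) + (30 + 6*32) = -28373 + (30 + 192) = -28373 + 222 = -28151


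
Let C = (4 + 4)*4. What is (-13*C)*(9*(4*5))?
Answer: -74880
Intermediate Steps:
C = 32 (C = 8*4 = 32)
(-13*C)*(9*(4*5)) = (-13*32)*(9*(4*5)) = -3744*20 = -416*180 = -74880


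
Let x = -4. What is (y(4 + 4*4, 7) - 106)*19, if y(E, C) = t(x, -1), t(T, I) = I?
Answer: -2033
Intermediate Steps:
y(E, C) = -1
(y(4 + 4*4, 7) - 106)*19 = (-1 - 106)*19 = -107*19 = -2033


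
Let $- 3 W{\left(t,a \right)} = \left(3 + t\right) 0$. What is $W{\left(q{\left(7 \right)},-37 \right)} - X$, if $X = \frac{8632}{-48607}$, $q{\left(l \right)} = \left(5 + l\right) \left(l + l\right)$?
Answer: $\frac{664}{3739} \approx 0.17759$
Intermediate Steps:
$q{\left(l \right)} = 2 l \left(5 + l\right)$ ($q{\left(l \right)} = \left(5 + l\right) 2 l = 2 l \left(5 + l\right)$)
$X = - \frac{664}{3739}$ ($X = 8632 \left(- \frac{1}{48607}\right) = - \frac{664}{3739} \approx -0.17759$)
$W{\left(t,a \right)} = 0$ ($W{\left(t,a \right)} = - \frac{\left(3 + t\right) 0}{3} = \left(- \frac{1}{3}\right) 0 = 0$)
$W{\left(q{\left(7 \right)},-37 \right)} - X = 0 - - \frac{664}{3739} = 0 + \frac{664}{3739} = \frac{664}{3739}$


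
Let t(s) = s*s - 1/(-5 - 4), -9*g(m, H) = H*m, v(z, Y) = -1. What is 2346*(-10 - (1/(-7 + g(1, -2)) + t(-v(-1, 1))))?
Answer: -4706858/183 ≈ -25721.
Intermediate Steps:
g(m, H) = -H*m/9
t(s) = 1/9 + s**2 (t(s) = s**2 - 1/(-9) = s**2 - 1*(-1/9) = s**2 + 1/9 = 1/9 + s**2)
2346*(-10 - (1/(-7 + g(1, -2)) + t(-v(-1, 1)))) = 2346*(-10 - (1/(-7 - 1/9*(-2)*1) + (1/9 + (-1*(-1))**2))) = 2346*(-10 - (1/(-7 + 2/9) + (1/9 + 1**2))) = 2346*(-10 - (1/(-61/9) + (1/9 + 1))) = 2346*(-10 - (-9/61 + 10/9)) = 2346*(-10 - 1*529/549) = 2346*(-10 - 529/549) = 2346*(-6019/549) = -4706858/183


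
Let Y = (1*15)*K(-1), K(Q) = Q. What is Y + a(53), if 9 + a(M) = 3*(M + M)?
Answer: 294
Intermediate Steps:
a(M) = -9 + 6*M (a(M) = -9 + 3*(M + M) = -9 + 3*(2*M) = -9 + 6*M)
Y = -15 (Y = (1*15)*(-1) = 15*(-1) = -15)
Y + a(53) = -15 + (-9 + 6*53) = -15 + (-9 + 318) = -15 + 309 = 294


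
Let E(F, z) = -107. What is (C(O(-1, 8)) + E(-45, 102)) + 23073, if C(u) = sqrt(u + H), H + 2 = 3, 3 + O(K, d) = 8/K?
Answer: 22966 + I*sqrt(10) ≈ 22966.0 + 3.1623*I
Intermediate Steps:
O(K, d) = -3 + 8/K
H = 1 (H = -2 + 3 = 1)
C(u) = sqrt(1 + u) (C(u) = sqrt(u + 1) = sqrt(1 + u))
(C(O(-1, 8)) + E(-45, 102)) + 23073 = (sqrt(1 + (-3 + 8/(-1))) - 107) + 23073 = (sqrt(1 + (-3 + 8*(-1))) - 107) + 23073 = (sqrt(1 + (-3 - 8)) - 107) + 23073 = (sqrt(1 - 11) - 107) + 23073 = (sqrt(-10) - 107) + 23073 = (I*sqrt(10) - 107) + 23073 = (-107 + I*sqrt(10)) + 23073 = 22966 + I*sqrt(10)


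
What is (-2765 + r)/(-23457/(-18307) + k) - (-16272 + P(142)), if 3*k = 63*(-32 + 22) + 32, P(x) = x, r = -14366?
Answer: 176390329601/10877215 ≈ 16217.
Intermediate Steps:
k = -598/3 (k = (63*(-32 + 22) + 32)/3 = (63*(-10) + 32)/3 = (-630 + 32)/3 = (⅓)*(-598) = -598/3 ≈ -199.33)
(-2765 + r)/(-23457/(-18307) + k) - (-16272 + P(142)) = (-2765 - 14366)/(-23457/(-18307) - 598/3) - (-16272 + 142) = -17131/(-23457*(-1/18307) - 598/3) - 1*(-16130) = -17131/(23457/18307 - 598/3) + 16130 = -17131/(-10877215/54921) + 16130 = -17131*(-54921/10877215) + 16130 = 940851651/10877215 + 16130 = 176390329601/10877215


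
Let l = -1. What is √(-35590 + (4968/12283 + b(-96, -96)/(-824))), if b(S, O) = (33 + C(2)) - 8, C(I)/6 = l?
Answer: 5*I*√36457481233737258/5060596 ≈ 188.65*I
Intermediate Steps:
C(I) = -6 (C(I) = 6*(-1) = -6)
b(S, O) = 19 (b(S, O) = (33 - 6) - 8 = 27 - 8 = 19)
√(-35590 + (4968/12283 + b(-96, -96)/(-824))) = √(-35590 + (4968/12283 + 19/(-824))) = √(-35590 + (4968*(1/12283) + 19*(-1/824))) = √(-35590 + (4968/12283 - 19/824)) = √(-35590 + 3860255/10121192) = √(-360209363025/10121192) = 5*I*√36457481233737258/5060596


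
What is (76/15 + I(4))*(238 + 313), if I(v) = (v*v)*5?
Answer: 703076/15 ≈ 46872.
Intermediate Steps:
I(v) = 5*v² (I(v) = v²*5 = 5*v²)
(76/15 + I(4))*(238 + 313) = (76/15 + 5*4²)*(238 + 313) = (76*(1/15) + 5*16)*551 = (76/15 + 80)*551 = (1276/15)*551 = 703076/15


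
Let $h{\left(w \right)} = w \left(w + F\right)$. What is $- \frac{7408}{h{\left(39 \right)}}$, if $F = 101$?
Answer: $- \frac{1852}{1365} \approx -1.3568$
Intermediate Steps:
$h{\left(w \right)} = w \left(101 + w\right)$ ($h{\left(w \right)} = w \left(w + 101\right) = w \left(101 + w\right)$)
$- \frac{7408}{h{\left(39 \right)}} = - \frac{7408}{39 \left(101 + 39\right)} = - \frac{7408}{39 \cdot 140} = - \frac{7408}{5460} = \left(-7408\right) \frac{1}{5460} = - \frac{1852}{1365}$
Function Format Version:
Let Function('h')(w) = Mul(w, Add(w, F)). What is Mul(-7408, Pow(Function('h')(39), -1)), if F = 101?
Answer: Rational(-1852, 1365) ≈ -1.3568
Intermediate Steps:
Function('h')(w) = Mul(w, Add(101, w)) (Function('h')(w) = Mul(w, Add(w, 101)) = Mul(w, Add(101, w)))
Mul(-7408, Pow(Function('h')(39), -1)) = Mul(-7408, Pow(Mul(39, Add(101, 39)), -1)) = Mul(-7408, Pow(Mul(39, 140), -1)) = Mul(-7408, Pow(5460, -1)) = Mul(-7408, Rational(1, 5460)) = Rational(-1852, 1365)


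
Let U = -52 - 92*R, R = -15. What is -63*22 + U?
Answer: -58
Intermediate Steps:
U = 1328 (U = -52 - 92*(-15) = -52 + 1380 = 1328)
-63*22 + U = -63*22 + 1328 = -1386 + 1328 = -58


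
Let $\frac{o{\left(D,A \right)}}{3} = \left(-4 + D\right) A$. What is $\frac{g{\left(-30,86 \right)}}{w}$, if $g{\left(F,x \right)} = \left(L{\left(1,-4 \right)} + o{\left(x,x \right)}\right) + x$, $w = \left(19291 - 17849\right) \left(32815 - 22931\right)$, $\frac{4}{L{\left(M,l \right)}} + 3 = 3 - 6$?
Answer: $\frac{15931}{10689546} \approx 0.0014903$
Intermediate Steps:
$L{\left(M,l \right)} = - \frac{2}{3}$ ($L{\left(M,l \right)} = \frac{4}{-3 + \left(3 - 6\right)} = \frac{4}{-3 - 3} = \frac{4}{-6} = 4 \left(- \frac{1}{6}\right) = - \frac{2}{3}$)
$o{\left(D,A \right)} = 3 A \left(-4 + D\right)$ ($o{\left(D,A \right)} = 3 \left(-4 + D\right) A = 3 A \left(-4 + D\right)$)
$w = 14252728$ ($w = 1442 \cdot 9884 = 14252728$)
$g{\left(F,x \right)} = - \frac{2}{3} + x + 3 x \left(-4 + x\right)$ ($g{\left(F,x \right)} = \left(- \frac{2}{3} + 3 x \left(-4 + x\right)\right) + x = - \frac{2}{3} + x + 3 x \left(-4 + x\right)$)
$\frac{g{\left(-30,86 \right)}}{w} = \frac{- \frac{2}{3} - 946 + 3 \cdot 86^{2}}{14252728} = \left(- \frac{2}{3} - 946 + 3 \cdot 7396\right) \frac{1}{14252728} = \left(- \frac{2}{3} - 946 + 22188\right) \frac{1}{14252728} = \frac{63724}{3} \cdot \frac{1}{14252728} = \frac{15931}{10689546}$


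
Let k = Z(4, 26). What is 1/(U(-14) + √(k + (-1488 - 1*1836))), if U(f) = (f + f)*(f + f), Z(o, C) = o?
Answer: 98/77247 - I*√830/308988 ≈ 0.0012687 - 9.3239e-5*I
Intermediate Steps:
k = 4
U(f) = 4*f² (U(f) = (2*f)*(2*f) = 4*f²)
1/(U(-14) + √(k + (-1488 - 1*1836))) = 1/(4*(-14)² + √(4 + (-1488 - 1*1836))) = 1/(4*196 + √(4 + (-1488 - 1836))) = 1/(784 + √(4 - 3324)) = 1/(784 + √(-3320)) = 1/(784 + 2*I*√830)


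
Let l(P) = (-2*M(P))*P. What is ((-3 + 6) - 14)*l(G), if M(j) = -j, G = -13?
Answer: -3718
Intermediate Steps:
l(P) = 2*P² (l(P) = (-(-2)*P)*P = (2*P)*P = 2*P²)
((-3 + 6) - 14)*l(G) = ((-3 + 6) - 14)*(2*(-13)²) = (3 - 14)*(2*169) = -11*338 = -3718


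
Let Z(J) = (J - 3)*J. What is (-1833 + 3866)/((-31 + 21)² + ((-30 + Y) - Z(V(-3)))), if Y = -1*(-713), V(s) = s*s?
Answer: 2033/729 ≈ 2.7887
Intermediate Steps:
V(s) = s²
Y = 713
Z(J) = J*(-3 + J) (Z(J) = (-3 + J)*J = J*(-3 + J))
(-1833 + 3866)/((-31 + 21)² + ((-30 + Y) - Z(V(-3)))) = (-1833 + 3866)/((-31 + 21)² + ((-30 + 713) - (-3)²*(-3 + (-3)²))) = 2033/((-10)² + (683 - 9*(-3 + 9))) = 2033/(100 + (683 - 9*6)) = 2033/(100 + (683 - 1*54)) = 2033/(100 + (683 - 54)) = 2033/(100 + 629) = 2033/729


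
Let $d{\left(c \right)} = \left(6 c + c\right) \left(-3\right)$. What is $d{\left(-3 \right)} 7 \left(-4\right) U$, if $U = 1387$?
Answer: $-2446668$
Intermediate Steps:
$d{\left(c \right)} = - 21 c$ ($d{\left(c \right)} = 7 c \left(-3\right) = - 21 c$)
$d{\left(-3 \right)} 7 \left(-4\right) U = \left(-21\right) \left(-3\right) 7 \left(-4\right) 1387 = 63 \cdot 7 \left(-4\right) 1387 = 441 \left(-4\right) 1387 = \left(-1764\right) 1387 = -2446668$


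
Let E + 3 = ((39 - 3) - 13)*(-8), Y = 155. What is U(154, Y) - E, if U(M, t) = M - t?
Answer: 186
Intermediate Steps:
E = -187 (E = -3 + ((39 - 3) - 13)*(-8) = -3 + (36 - 13)*(-8) = -3 + 23*(-8) = -3 - 184 = -187)
U(154, Y) - E = (154 - 1*155) - 1*(-187) = (154 - 155) + 187 = -1 + 187 = 186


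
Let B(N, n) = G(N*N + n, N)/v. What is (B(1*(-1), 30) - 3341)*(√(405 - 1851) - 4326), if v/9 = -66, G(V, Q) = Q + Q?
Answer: 1430861992/99 - 992276*I*√1446/297 ≈ 1.4453e+7 - 1.2705e+5*I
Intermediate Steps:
G(V, Q) = 2*Q
v = -594 (v = 9*(-66) = -594)
B(N, n) = -N/297 (B(N, n) = (2*N)/(-594) = (2*N)*(-1/594) = -N/297)
(B(1*(-1), 30) - 3341)*(√(405 - 1851) - 4326) = (-(-1)/297 - 3341)*(√(405 - 1851) - 4326) = (-1/297*(-1) - 3341)*(√(-1446) - 4326) = (1/297 - 3341)*(I*√1446 - 4326) = -992276*(-4326 + I*√1446)/297 = 1430861992/99 - 992276*I*√1446/297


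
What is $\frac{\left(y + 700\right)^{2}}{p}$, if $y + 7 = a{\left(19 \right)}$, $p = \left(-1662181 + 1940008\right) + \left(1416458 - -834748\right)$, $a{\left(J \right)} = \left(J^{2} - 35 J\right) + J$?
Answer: $\frac{55488}{843011} \approx 0.065821$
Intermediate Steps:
$a{\left(J \right)} = J^{2} - 34 J$
$p = 2529033$ ($p = 277827 + \left(1416458 + 834748\right) = 277827 + 2251206 = 2529033$)
$y = -292$ ($y = -7 + 19 \left(-34 + 19\right) = -7 + 19 \left(-15\right) = -7 - 285 = -292$)
$\frac{\left(y + 700\right)^{2}}{p} = \frac{\left(-292 + 700\right)^{2}}{2529033} = 408^{2} \cdot \frac{1}{2529033} = 166464 \cdot \frac{1}{2529033} = \frac{55488}{843011}$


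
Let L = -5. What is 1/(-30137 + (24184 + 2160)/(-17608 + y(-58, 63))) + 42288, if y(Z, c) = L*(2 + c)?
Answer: 22855529183587/540473165 ≈ 42288.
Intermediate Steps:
y(Z, c) = -10 - 5*c (y(Z, c) = -5*(2 + c) = -10 - 5*c)
1/(-30137 + (24184 + 2160)/(-17608 + y(-58, 63))) + 42288 = 1/(-30137 + (24184 + 2160)/(-17608 + (-10 - 5*63))) + 42288 = 1/(-30137 + 26344/(-17608 + (-10 - 315))) + 42288 = 1/(-30137 + 26344/(-17608 - 325)) + 42288 = 1/(-30137 + 26344/(-17933)) + 42288 = 1/(-30137 + 26344*(-1/17933)) + 42288 = 1/(-30137 - 26344/17933) + 42288 = 1/(-540473165/17933) + 42288 = -17933/540473165 + 42288 = 22855529183587/540473165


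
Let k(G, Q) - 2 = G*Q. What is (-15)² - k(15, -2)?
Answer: 253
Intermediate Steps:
k(G, Q) = 2 + G*Q
(-15)² - k(15, -2) = (-15)² - (2 + 15*(-2)) = 225 - (2 - 30) = 225 - 1*(-28) = 225 + 28 = 253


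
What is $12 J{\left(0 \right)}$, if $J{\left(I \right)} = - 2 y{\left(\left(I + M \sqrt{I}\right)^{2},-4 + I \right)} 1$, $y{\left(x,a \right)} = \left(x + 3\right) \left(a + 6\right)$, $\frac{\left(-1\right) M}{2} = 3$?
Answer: $-144$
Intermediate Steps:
$M = -6$ ($M = \left(-2\right) 3 = -6$)
$y{\left(x,a \right)} = \left(3 + x\right) \left(6 + a\right)$
$J{\left(I \right)} = -12 - 12 \left(I - 6 \sqrt{I}\right)^{2} - 6 I - 2 \left(I - 6 \sqrt{I}\right)^{2} \left(-4 + I\right)$ ($J{\left(I \right)} = - 2 \left(18 + 3 \left(-4 + I\right) + 6 \left(I - 6 \sqrt{I}\right)^{2} + \left(-4 + I\right) \left(I - 6 \sqrt{I}\right)^{2}\right) 1 = - 2 \left(18 + \left(-12 + 3 I\right) + 6 \left(I - 6 \sqrt{I}\right)^{2} + \left(I - 6 \sqrt{I}\right)^{2} \left(-4 + I\right)\right) 1 = - 2 \left(6 + 3 I + 6 \left(I - 6 \sqrt{I}\right)^{2} + \left(I - 6 \sqrt{I}\right)^{2} \left(-4 + I\right)\right) 1 = \left(-12 - 12 \left(I - 6 \sqrt{I}\right)^{2} - 6 I - 2 \left(I - 6 \sqrt{I}\right)^{2} \left(-4 + I\right)\right) 1 = -12 - 12 \left(I - 6 \sqrt{I}\right)^{2} - 6 I - 2 \left(I - 6 \sqrt{I}\right)^{2} \left(-4 + I\right)$)
$12 J{\left(0 \right)} = 12 \left(-12 - 0 - 76 \cdot 0^{2} - 2 \cdot 0^{3} + 24 \cdot 0^{\frac{5}{2}} + 48 \cdot 0^{\frac{3}{2}}\right) = 12 \left(-12 + 0 - 0 - 0 + 24 \cdot 0 + 48 \cdot 0\right) = 12 \left(-12 + 0 + 0 + 0 + 0 + 0\right) = 12 \left(-12\right) = -144$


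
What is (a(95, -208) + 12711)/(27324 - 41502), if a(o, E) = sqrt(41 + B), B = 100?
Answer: -4237/4726 - sqrt(141)/14178 ≈ -0.89737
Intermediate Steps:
a(o, E) = sqrt(141) (a(o, E) = sqrt(41 + 100) = sqrt(141))
(a(95, -208) + 12711)/(27324 - 41502) = (sqrt(141) + 12711)/(27324 - 41502) = (12711 + sqrt(141))/(-14178) = (12711 + sqrt(141))*(-1/14178) = -4237/4726 - sqrt(141)/14178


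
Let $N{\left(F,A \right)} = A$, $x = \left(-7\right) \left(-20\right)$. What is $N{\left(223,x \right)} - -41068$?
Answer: $41208$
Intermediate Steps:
$x = 140$
$N{\left(223,x \right)} - -41068 = 140 - -41068 = 140 + 41068 = 41208$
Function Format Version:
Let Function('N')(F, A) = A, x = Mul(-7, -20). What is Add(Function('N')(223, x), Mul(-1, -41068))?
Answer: 41208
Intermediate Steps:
x = 140
Add(Function('N')(223, x), Mul(-1, -41068)) = Add(140, Mul(-1, -41068)) = Add(140, 41068) = 41208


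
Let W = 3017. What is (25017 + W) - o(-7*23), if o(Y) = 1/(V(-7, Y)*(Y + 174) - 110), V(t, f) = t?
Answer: 5634835/201 ≈ 28034.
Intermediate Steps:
o(Y) = 1/(-1328 - 7*Y) (o(Y) = 1/(-7*(Y + 174) - 110) = 1/(-7*(174 + Y) - 110) = 1/((-1218 - 7*Y) - 110) = 1/(-1328 - 7*Y))
(25017 + W) - o(-7*23) = (25017 + 3017) - 1/(-1328 - (-49)*23) = 28034 - 1/(-1328 - 7*(-161)) = 28034 - 1/(-1328 + 1127) = 28034 - 1/(-201) = 28034 - 1*(-1/201) = 28034 + 1/201 = 5634835/201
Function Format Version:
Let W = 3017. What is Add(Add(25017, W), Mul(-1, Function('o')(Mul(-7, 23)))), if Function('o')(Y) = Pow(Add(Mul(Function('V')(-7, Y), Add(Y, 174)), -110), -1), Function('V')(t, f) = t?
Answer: Rational(5634835, 201) ≈ 28034.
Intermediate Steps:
Function('o')(Y) = Pow(Add(-1328, Mul(-7, Y)), -1) (Function('o')(Y) = Pow(Add(Mul(-7, Add(Y, 174)), -110), -1) = Pow(Add(Mul(-7, Add(174, Y)), -110), -1) = Pow(Add(Add(-1218, Mul(-7, Y)), -110), -1) = Pow(Add(-1328, Mul(-7, Y)), -1))
Add(Add(25017, W), Mul(-1, Function('o')(Mul(-7, 23)))) = Add(Add(25017, 3017), Mul(-1, Pow(Add(-1328, Mul(-7, Mul(-7, 23))), -1))) = Add(28034, Mul(-1, Pow(Add(-1328, Mul(-7, -161)), -1))) = Add(28034, Mul(-1, Pow(Add(-1328, 1127), -1))) = Add(28034, Mul(-1, Pow(-201, -1))) = Add(28034, Mul(-1, Rational(-1, 201))) = Add(28034, Rational(1, 201)) = Rational(5634835, 201)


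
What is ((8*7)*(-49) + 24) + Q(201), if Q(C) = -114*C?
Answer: -25634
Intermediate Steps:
((8*7)*(-49) + 24) + Q(201) = ((8*7)*(-49) + 24) - 114*201 = (56*(-49) + 24) - 22914 = (-2744 + 24) - 22914 = -2720 - 22914 = -25634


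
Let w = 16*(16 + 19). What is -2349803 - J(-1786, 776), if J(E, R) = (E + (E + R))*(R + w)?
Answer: 1385653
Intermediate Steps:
w = 560 (w = 16*35 = 560)
J(E, R) = (560 + R)*(R + 2*E) (J(E, R) = (E + (E + R))*(R + 560) = (R + 2*E)*(560 + R) = (560 + R)*(R + 2*E))
-2349803 - J(-1786, 776) = -2349803 - (776² + 560*776 + 1120*(-1786) + 2*(-1786)*776) = -2349803 - (602176 + 434560 - 2000320 - 2771872) = -2349803 - 1*(-3735456) = -2349803 + 3735456 = 1385653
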